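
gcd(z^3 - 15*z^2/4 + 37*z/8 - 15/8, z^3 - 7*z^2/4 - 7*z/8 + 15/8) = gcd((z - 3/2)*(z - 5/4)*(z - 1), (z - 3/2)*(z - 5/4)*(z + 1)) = z^2 - 11*z/4 + 15/8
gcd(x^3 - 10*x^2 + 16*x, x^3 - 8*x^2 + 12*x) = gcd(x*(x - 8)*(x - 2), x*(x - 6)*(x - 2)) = x^2 - 2*x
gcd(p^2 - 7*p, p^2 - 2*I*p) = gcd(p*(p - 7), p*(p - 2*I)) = p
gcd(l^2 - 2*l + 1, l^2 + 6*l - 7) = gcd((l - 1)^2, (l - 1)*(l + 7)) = l - 1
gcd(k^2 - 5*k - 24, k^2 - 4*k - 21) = k + 3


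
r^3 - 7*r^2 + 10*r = r*(r - 5)*(r - 2)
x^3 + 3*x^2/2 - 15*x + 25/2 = (x - 5/2)*(x - 1)*(x + 5)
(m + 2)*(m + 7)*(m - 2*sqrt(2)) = m^3 - 2*sqrt(2)*m^2 + 9*m^2 - 18*sqrt(2)*m + 14*m - 28*sqrt(2)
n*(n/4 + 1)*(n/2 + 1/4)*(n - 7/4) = n^4/8 + 11*n^3/32 - 47*n^2/64 - 7*n/16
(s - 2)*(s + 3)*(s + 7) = s^3 + 8*s^2 + s - 42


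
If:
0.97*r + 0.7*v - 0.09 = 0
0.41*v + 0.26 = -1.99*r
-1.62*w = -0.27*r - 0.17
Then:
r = -0.22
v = 0.43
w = 0.07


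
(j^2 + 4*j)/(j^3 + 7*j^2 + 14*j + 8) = j/(j^2 + 3*j + 2)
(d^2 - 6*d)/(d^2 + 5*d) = (d - 6)/(d + 5)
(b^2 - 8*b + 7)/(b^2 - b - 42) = (b - 1)/(b + 6)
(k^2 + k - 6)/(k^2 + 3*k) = (k - 2)/k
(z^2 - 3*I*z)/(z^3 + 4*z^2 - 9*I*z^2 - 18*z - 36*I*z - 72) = z/(z^2 + z*(4 - 6*I) - 24*I)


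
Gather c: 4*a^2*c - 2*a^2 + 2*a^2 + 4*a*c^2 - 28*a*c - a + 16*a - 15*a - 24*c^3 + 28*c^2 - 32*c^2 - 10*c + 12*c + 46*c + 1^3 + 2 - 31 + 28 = -24*c^3 + c^2*(4*a - 4) + c*(4*a^2 - 28*a + 48)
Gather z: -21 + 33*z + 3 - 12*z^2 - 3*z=-12*z^2 + 30*z - 18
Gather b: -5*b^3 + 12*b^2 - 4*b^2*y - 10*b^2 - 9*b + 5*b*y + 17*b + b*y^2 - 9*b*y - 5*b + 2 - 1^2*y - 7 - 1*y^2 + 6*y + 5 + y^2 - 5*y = -5*b^3 + b^2*(2 - 4*y) + b*(y^2 - 4*y + 3)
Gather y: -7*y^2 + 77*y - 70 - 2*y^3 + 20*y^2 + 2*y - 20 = -2*y^3 + 13*y^2 + 79*y - 90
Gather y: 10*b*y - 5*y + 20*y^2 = 20*y^2 + y*(10*b - 5)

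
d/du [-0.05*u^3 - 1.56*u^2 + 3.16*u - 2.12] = -0.15*u^2 - 3.12*u + 3.16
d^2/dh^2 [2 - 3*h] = 0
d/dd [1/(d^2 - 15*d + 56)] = (15 - 2*d)/(d^2 - 15*d + 56)^2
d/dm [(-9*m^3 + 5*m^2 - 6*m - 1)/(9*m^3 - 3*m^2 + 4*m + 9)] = 2*(-9*m^4 + 18*m^3 - 107*m^2 + 42*m - 25)/(81*m^6 - 54*m^5 + 81*m^4 + 138*m^3 - 38*m^2 + 72*m + 81)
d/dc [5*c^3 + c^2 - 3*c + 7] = 15*c^2 + 2*c - 3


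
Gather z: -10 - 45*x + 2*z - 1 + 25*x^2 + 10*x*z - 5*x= 25*x^2 - 50*x + z*(10*x + 2) - 11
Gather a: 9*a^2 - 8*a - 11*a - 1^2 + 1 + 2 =9*a^2 - 19*a + 2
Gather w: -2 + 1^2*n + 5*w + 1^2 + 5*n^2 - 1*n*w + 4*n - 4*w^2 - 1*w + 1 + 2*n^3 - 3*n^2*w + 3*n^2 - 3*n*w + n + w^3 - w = 2*n^3 + 8*n^2 + 6*n + w^3 - 4*w^2 + w*(-3*n^2 - 4*n + 3)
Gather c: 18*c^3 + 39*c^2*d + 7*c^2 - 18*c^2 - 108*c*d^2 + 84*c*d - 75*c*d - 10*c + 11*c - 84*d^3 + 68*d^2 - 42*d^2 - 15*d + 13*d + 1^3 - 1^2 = 18*c^3 + c^2*(39*d - 11) + c*(-108*d^2 + 9*d + 1) - 84*d^3 + 26*d^2 - 2*d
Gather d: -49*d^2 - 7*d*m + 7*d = -49*d^2 + d*(7 - 7*m)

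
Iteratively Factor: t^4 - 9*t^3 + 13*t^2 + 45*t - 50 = (t - 5)*(t^3 - 4*t^2 - 7*t + 10) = (t - 5)*(t + 2)*(t^2 - 6*t + 5) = (t - 5)^2*(t + 2)*(t - 1)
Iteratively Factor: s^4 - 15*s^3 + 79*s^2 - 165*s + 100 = (s - 4)*(s^3 - 11*s^2 + 35*s - 25) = (s - 4)*(s - 1)*(s^2 - 10*s + 25) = (s - 5)*(s - 4)*(s - 1)*(s - 5)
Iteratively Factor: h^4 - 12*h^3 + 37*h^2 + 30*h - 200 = (h - 5)*(h^3 - 7*h^2 + 2*h + 40) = (h - 5)*(h + 2)*(h^2 - 9*h + 20) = (h - 5)*(h - 4)*(h + 2)*(h - 5)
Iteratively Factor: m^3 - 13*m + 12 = (m - 1)*(m^2 + m - 12) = (m - 1)*(m + 4)*(m - 3)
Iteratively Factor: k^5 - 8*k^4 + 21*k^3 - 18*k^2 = (k - 3)*(k^4 - 5*k^3 + 6*k^2) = k*(k - 3)*(k^3 - 5*k^2 + 6*k) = k*(k - 3)^2*(k^2 - 2*k) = k*(k - 3)^2*(k - 2)*(k)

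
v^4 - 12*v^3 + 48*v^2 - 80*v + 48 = (v - 6)*(v - 2)^3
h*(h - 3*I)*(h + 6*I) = h^3 + 3*I*h^2 + 18*h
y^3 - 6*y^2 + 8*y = y*(y - 4)*(y - 2)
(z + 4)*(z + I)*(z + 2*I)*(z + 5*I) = z^4 + 4*z^3 + 8*I*z^3 - 17*z^2 + 32*I*z^2 - 68*z - 10*I*z - 40*I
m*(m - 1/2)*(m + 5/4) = m^3 + 3*m^2/4 - 5*m/8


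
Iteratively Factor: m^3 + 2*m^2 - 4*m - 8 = (m - 2)*(m^2 + 4*m + 4) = (m - 2)*(m + 2)*(m + 2)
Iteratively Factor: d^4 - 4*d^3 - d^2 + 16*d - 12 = (d - 1)*(d^3 - 3*d^2 - 4*d + 12) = (d - 1)*(d + 2)*(d^2 - 5*d + 6) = (d - 3)*(d - 1)*(d + 2)*(d - 2)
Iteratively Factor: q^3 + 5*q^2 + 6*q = (q + 2)*(q^2 + 3*q) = (q + 2)*(q + 3)*(q)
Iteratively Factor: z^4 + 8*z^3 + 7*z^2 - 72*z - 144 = (z + 4)*(z^3 + 4*z^2 - 9*z - 36) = (z + 3)*(z + 4)*(z^2 + z - 12) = (z + 3)*(z + 4)^2*(z - 3)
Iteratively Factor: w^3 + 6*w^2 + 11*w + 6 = (w + 2)*(w^2 + 4*w + 3) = (w + 1)*(w + 2)*(w + 3)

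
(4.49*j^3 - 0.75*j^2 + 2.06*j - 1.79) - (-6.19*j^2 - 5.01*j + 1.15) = 4.49*j^3 + 5.44*j^2 + 7.07*j - 2.94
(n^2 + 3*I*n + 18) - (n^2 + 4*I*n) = -I*n + 18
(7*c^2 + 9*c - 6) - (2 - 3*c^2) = 10*c^2 + 9*c - 8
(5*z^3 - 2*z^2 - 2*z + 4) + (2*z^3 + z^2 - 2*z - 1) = 7*z^3 - z^2 - 4*z + 3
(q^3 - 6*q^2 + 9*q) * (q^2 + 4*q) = q^5 - 2*q^4 - 15*q^3 + 36*q^2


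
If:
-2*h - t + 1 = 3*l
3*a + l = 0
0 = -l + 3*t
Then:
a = -t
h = 1/2 - 5*t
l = 3*t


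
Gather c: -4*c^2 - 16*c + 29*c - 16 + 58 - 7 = -4*c^2 + 13*c + 35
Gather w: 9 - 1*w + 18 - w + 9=36 - 2*w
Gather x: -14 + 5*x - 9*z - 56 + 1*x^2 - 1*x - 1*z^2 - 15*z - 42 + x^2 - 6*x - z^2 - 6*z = 2*x^2 - 2*x - 2*z^2 - 30*z - 112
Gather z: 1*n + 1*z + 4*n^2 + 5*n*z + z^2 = 4*n^2 + n + z^2 + z*(5*n + 1)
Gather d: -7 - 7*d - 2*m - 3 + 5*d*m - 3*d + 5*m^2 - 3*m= d*(5*m - 10) + 5*m^2 - 5*m - 10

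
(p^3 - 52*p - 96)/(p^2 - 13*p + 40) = (p^2 + 8*p + 12)/(p - 5)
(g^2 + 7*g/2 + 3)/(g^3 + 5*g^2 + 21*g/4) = 2*(g + 2)/(g*(2*g + 7))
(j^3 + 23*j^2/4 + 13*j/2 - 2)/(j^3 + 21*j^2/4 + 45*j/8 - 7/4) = 2*(j + 4)/(2*j + 7)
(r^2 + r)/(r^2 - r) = (r + 1)/(r - 1)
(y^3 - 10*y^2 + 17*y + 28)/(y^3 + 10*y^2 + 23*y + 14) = (y^2 - 11*y + 28)/(y^2 + 9*y + 14)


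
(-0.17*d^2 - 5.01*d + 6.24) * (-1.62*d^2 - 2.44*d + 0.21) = 0.2754*d^4 + 8.531*d^3 + 2.0799*d^2 - 16.2777*d + 1.3104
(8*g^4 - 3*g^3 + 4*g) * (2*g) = 16*g^5 - 6*g^4 + 8*g^2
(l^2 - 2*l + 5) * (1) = l^2 - 2*l + 5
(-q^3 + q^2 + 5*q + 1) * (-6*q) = 6*q^4 - 6*q^3 - 30*q^2 - 6*q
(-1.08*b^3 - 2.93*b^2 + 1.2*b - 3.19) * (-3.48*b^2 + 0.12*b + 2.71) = 3.7584*b^5 + 10.0668*b^4 - 7.4544*b^3 + 3.3049*b^2 + 2.8692*b - 8.6449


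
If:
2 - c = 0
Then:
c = 2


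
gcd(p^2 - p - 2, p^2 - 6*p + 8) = p - 2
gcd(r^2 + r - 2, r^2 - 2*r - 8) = r + 2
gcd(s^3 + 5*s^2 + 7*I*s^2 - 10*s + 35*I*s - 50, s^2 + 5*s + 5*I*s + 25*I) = s^2 + s*(5 + 5*I) + 25*I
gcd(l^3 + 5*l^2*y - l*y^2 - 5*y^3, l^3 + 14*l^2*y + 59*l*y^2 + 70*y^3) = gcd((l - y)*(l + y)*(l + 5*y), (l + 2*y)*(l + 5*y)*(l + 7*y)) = l + 5*y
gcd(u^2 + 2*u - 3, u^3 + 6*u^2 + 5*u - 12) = u^2 + 2*u - 3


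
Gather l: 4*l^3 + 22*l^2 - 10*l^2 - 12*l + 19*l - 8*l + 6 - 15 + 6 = 4*l^3 + 12*l^2 - l - 3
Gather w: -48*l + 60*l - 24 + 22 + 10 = 12*l + 8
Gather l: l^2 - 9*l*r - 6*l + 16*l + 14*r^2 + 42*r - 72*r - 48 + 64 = l^2 + l*(10 - 9*r) + 14*r^2 - 30*r + 16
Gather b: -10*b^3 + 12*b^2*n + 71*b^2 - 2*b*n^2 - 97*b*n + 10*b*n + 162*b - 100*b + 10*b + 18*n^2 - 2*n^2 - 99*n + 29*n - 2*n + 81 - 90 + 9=-10*b^3 + b^2*(12*n + 71) + b*(-2*n^2 - 87*n + 72) + 16*n^2 - 72*n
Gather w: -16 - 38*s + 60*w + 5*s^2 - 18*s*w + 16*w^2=5*s^2 - 38*s + 16*w^2 + w*(60 - 18*s) - 16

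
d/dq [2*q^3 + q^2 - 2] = 2*q*(3*q + 1)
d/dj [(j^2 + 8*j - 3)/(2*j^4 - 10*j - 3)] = 2*((-j - 4)*(-2*j^4 + 10*j + 3) - (4*j^3 - 5)*(j^2 + 8*j - 3))/(-2*j^4 + 10*j + 3)^2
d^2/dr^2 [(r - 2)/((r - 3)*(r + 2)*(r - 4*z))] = 2*((r - 3)^2*(r - 2)*(r + 2)^2 + (r - 3)^2*(r - 2)*(r + 2)*(r - 4*z) + (r - 3)^2*(r - 2)*(r - 4*z)^2 - (r - 3)^2*(r + 2)^2*(r - 4*z) - (r - 3)^2*(r + 2)*(r - 4*z)^2 + (r - 3)*(r - 2)*(r + 2)^2*(r - 4*z) + (r - 3)*(r - 2)*(r + 2)*(r - 4*z)^2 - (r - 3)*(r + 2)^2*(r - 4*z)^2 + (r - 2)*(r + 2)^2*(r - 4*z)^2)/((r - 3)^3*(r + 2)^3*(r - 4*z)^3)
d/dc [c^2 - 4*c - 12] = 2*c - 4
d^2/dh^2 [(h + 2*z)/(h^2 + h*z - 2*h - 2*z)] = 2*((h + 2*z)*(2*h + z - 2)^2 + (-3*h - 3*z + 2)*(h^2 + h*z - 2*h - 2*z))/(h^2 + h*z - 2*h - 2*z)^3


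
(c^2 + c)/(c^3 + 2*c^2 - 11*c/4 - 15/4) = 4*c/(4*c^2 + 4*c - 15)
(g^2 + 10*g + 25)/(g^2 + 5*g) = (g + 5)/g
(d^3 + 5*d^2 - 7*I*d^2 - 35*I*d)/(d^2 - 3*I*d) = (d^2 + d*(5 - 7*I) - 35*I)/(d - 3*I)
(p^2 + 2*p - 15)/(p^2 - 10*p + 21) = (p + 5)/(p - 7)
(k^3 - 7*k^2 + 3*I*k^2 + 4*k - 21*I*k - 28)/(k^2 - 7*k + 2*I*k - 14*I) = (k^2 + 3*I*k + 4)/(k + 2*I)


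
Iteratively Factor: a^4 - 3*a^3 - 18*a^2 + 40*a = (a + 4)*(a^3 - 7*a^2 + 10*a) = (a - 2)*(a + 4)*(a^2 - 5*a) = (a - 5)*(a - 2)*(a + 4)*(a)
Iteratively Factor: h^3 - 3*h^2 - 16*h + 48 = (h + 4)*(h^2 - 7*h + 12) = (h - 4)*(h + 4)*(h - 3)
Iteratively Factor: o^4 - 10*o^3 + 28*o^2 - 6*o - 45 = (o - 3)*(o^3 - 7*o^2 + 7*o + 15) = (o - 3)^2*(o^2 - 4*o - 5) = (o - 5)*(o - 3)^2*(o + 1)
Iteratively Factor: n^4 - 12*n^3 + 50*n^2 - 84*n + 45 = (n - 5)*(n^3 - 7*n^2 + 15*n - 9) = (n - 5)*(n - 1)*(n^2 - 6*n + 9) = (n - 5)*(n - 3)*(n - 1)*(n - 3)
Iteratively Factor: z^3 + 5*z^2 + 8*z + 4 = (z + 1)*(z^2 + 4*z + 4) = (z + 1)*(z + 2)*(z + 2)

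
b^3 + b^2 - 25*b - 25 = (b - 5)*(b + 1)*(b + 5)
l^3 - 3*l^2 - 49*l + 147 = (l - 7)*(l - 3)*(l + 7)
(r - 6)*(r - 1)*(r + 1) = r^3 - 6*r^2 - r + 6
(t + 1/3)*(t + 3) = t^2 + 10*t/3 + 1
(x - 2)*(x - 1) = x^2 - 3*x + 2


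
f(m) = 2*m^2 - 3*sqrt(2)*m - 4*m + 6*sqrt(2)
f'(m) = 4*m - 3*sqrt(2) - 4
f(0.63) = 4.09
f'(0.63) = -5.72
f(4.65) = 13.40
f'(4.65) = 10.36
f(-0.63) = 14.47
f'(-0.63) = -10.76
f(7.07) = 50.18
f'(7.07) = 20.04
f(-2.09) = 34.45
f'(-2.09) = -16.60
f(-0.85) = 16.94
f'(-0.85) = -11.64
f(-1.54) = 25.92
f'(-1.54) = -14.40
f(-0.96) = 18.24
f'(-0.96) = -12.08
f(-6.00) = 129.94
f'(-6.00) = -32.24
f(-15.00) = 582.12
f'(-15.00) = -68.24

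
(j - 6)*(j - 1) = j^2 - 7*j + 6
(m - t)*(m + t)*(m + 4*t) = m^3 + 4*m^2*t - m*t^2 - 4*t^3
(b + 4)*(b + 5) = b^2 + 9*b + 20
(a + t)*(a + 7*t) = a^2 + 8*a*t + 7*t^2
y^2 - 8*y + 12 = (y - 6)*(y - 2)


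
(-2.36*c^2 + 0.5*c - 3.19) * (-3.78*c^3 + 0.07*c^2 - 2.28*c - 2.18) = 8.9208*c^5 - 2.0552*c^4 + 17.474*c^3 + 3.7815*c^2 + 6.1832*c + 6.9542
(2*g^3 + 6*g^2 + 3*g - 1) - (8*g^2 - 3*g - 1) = 2*g^3 - 2*g^2 + 6*g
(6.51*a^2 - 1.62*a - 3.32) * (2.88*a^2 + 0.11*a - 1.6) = 18.7488*a^4 - 3.9495*a^3 - 20.1558*a^2 + 2.2268*a + 5.312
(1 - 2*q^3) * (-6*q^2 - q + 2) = 12*q^5 + 2*q^4 - 4*q^3 - 6*q^2 - q + 2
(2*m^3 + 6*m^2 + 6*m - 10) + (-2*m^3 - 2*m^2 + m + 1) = 4*m^2 + 7*m - 9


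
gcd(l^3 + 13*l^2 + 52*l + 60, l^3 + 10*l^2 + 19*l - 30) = l^2 + 11*l + 30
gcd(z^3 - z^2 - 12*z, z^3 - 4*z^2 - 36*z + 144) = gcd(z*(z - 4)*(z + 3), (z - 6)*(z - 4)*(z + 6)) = z - 4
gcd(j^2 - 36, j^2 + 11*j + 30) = j + 6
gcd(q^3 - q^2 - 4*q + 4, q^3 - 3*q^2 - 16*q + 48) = 1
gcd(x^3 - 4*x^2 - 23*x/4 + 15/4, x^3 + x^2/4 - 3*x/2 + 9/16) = x^2 + x - 3/4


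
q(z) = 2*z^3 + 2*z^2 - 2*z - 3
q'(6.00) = 238.00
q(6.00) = 489.00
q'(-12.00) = 814.00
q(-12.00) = -3147.00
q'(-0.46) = -2.57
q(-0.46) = -1.85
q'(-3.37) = 52.66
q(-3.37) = -50.09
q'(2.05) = 31.42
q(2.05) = 18.54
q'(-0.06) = -2.22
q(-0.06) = -2.87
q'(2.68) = 51.81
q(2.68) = 44.50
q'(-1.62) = 7.27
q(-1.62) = -3.01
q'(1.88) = 26.73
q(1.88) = 13.60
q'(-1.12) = 1.05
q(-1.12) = -1.06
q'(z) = 6*z^2 + 4*z - 2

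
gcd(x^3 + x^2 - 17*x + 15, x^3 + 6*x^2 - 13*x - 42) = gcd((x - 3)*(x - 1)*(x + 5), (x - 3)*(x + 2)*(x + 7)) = x - 3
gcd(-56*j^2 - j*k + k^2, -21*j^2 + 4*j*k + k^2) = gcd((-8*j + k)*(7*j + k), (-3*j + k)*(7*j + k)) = 7*j + k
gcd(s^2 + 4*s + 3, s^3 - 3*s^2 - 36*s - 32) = s + 1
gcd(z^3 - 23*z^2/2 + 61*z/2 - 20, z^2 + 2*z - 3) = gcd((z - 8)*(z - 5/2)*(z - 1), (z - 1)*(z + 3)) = z - 1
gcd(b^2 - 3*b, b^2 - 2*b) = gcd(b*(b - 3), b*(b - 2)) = b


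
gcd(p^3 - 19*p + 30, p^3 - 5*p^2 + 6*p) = p^2 - 5*p + 6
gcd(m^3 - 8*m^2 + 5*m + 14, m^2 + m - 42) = 1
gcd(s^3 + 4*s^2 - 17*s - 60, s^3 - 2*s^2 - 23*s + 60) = s^2 + s - 20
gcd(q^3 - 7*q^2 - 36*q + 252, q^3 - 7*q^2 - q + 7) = q - 7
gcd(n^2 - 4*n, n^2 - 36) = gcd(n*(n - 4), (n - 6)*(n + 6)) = 1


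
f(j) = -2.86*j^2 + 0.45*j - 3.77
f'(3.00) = -16.71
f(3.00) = -28.16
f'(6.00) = -33.87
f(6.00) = -104.03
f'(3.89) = -21.80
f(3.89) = -45.30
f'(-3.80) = 22.19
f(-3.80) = -46.78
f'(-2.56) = 15.09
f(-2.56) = -23.67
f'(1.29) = -6.93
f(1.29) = -7.95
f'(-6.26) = 36.26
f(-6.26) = -118.66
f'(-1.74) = 10.40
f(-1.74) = -13.21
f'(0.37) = -1.67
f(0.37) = -4.00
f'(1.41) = -7.62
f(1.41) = -8.82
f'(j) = 0.45 - 5.72*j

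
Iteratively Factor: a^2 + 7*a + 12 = (a + 4)*(a + 3)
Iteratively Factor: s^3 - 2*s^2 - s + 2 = (s + 1)*(s^2 - 3*s + 2) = (s - 2)*(s + 1)*(s - 1)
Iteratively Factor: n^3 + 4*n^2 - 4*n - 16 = (n + 2)*(n^2 + 2*n - 8) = (n - 2)*(n + 2)*(n + 4)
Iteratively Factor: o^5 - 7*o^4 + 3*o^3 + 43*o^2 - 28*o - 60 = (o - 2)*(o^4 - 5*o^3 - 7*o^2 + 29*o + 30) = (o - 5)*(o - 2)*(o^3 - 7*o - 6) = (o - 5)*(o - 2)*(o + 1)*(o^2 - o - 6) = (o - 5)*(o - 2)*(o + 1)*(o + 2)*(o - 3)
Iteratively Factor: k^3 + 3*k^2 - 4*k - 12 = (k + 3)*(k^2 - 4) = (k - 2)*(k + 3)*(k + 2)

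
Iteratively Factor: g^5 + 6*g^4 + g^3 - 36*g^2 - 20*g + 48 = (g - 2)*(g^4 + 8*g^3 + 17*g^2 - 2*g - 24) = (g - 2)*(g - 1)*(g^3 + 9*g^2 + 26*g + 24) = (g - 2)*(g - 1)*(g + 4)*(g^2 + 5*g + 6) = (g - 2)*(g - 1)*(g + 2)*(g + 4)*(g + 3)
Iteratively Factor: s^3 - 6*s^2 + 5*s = (s - 5)*(s^2 - s) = (s - 5)*(s - 1)*(s)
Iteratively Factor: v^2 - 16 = (v - 4)*(v + 4)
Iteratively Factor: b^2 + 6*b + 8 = (b + 2)*(b + 4)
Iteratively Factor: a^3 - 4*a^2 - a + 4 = (a - 1)*(a^2 - 3*a - 4) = (a - 1)*(a + 1)*(a - 4)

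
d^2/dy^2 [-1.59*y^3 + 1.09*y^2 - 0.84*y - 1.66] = 2.18 - 9.54*y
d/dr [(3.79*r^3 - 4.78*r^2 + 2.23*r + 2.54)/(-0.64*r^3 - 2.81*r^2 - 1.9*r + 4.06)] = (-8.88178419700125e-16*r^5 - 13.7091*r^4 - 11.5476*r^3 + 66.3873*r^2 - 24.5388*r + 13.8798)/(0.4096*r^6 + 3.5968*r^5 + 10.3281*r^4 + 5.4812*r^3 - 19.2072*r^2 - 15.428*r + 16.4836)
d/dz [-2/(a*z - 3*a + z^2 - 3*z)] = 2*(a + 2*z - 3)/(a*z - 3*a + z^2 - 3*z)^2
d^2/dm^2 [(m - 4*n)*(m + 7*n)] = 2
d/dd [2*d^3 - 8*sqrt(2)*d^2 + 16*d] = 6*d^2 - 16*sqrt(2)*d + 16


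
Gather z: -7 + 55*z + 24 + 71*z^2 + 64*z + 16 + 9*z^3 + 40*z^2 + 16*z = 9*z^3 + 111*z^2 + 135*z + 33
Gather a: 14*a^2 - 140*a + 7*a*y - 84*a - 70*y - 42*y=14*a^2 + a*(7*y - 224) - 112*y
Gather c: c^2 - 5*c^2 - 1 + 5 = 4 - 4*c^2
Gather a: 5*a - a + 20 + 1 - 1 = 4*a + 20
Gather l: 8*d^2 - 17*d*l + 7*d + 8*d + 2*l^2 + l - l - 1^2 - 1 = 8*d^2 - 17*d*l + 15*d + 2*l^2 - 2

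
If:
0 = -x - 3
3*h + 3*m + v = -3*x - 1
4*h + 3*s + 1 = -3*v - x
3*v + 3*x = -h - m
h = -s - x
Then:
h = -113/8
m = 16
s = 137/8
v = 19/8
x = -3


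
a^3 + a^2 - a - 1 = (a - 1)*(a + 1)^2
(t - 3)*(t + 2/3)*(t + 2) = t^3 - t^2/3 - 20*t/3 - 4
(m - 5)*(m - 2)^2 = m^3 - 9*m^2 + 24*m - 20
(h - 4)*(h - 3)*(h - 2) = h^3 - 9*h^2 + 26*h - 24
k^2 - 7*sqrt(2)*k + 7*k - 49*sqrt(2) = (k + 7)*(k - 7*sqrt(2))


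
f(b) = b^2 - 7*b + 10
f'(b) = 2*b - 7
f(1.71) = 0.95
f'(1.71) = -3.58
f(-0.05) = 10.35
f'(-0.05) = -7.10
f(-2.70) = 36.19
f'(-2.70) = -12.40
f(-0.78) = 16.07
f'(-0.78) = -8.56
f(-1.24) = 20.22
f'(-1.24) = -9.48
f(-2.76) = 36.94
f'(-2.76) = -12.52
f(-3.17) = 42.24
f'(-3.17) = -13.34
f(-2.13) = 29.45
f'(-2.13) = -11.26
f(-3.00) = 40.00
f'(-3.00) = -13.00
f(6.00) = 4.00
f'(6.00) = 5.00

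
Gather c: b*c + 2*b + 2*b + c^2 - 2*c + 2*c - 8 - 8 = b*c + 4*b + c^2 - 16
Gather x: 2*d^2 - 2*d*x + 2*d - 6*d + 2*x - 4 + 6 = 2*d^2 - 4*d + x*(2 - 2*d) + 2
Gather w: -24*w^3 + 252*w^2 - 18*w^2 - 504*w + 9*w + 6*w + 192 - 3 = -24*w^3 + 234*w^2 - 489*w + 189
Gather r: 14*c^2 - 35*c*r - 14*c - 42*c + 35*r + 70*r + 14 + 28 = 14*c^2 - 56*c + r*(105 - 35*c) + 42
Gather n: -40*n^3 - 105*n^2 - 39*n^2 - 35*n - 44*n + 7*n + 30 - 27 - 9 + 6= -40*n^3 - 144*n^2 - 72*n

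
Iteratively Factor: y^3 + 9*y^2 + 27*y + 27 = (y + 3)*(y^2 + 6*y + 9) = (y + 3)^2*(y + 3)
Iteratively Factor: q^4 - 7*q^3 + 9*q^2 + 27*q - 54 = (q - 3)*(q^3 - 4*q^2 - 3*q + 18) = (q - 3)*(q + 2)*(q^2 - 6*q + 9) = (q - 3)^2*(q + 2)*(q - 3)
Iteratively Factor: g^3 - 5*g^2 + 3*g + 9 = (g - 3)*(g^2 - 2*g - 3) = (g - 3)^2*(g + 1)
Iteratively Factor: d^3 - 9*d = (d + 3)*(d^2 - 3*d) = d*(d + 3)*(d - 3)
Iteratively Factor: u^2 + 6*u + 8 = (u + 2)*(u + 4)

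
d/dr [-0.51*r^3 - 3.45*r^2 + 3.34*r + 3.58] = -1.53*r^2 - 6.9*r + 3.34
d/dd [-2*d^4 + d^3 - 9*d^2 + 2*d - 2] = -8*d^3 + 3*d^2 - 18*d + 2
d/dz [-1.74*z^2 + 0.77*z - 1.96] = 0.77 - 3.48*z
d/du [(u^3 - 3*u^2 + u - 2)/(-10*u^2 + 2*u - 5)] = (-10*u^4 + 4*u^3 - 11*u^2 - 10*u - 1)/(100*u^4 - 40*u^3 + 104*u^2 - 20*u + 25)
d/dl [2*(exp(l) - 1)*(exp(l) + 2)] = (4*exp(l) + 2)*exp(l)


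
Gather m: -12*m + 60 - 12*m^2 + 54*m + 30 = -12*m^2 + 42*m + 90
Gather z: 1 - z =1 - z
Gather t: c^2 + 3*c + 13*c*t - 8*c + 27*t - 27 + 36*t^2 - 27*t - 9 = c^2 + 13*c*t - 5*c + 36*t^2 - 36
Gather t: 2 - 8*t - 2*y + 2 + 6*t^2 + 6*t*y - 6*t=6*t^2 + t*(6*y - 14) - 2*y + 4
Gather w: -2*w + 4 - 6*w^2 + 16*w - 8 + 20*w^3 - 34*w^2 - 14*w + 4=20*w^3 - 40*w^2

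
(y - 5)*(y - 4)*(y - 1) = y^3 - 10*y^2 + 29*y - 20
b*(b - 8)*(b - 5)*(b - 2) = b^4 - 15*b^3 + 66*b^2 - 80*b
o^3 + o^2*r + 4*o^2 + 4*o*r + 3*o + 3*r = (o + 1)*(o + 3)*(o + r)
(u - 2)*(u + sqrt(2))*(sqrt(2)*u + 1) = sqrt(2)*u^3 - 2*sqrt(2)*u^2 + 3*u^2 - 6*u + sqrt(2)*u - 2*sqrt(2)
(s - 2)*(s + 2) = s^2 - 4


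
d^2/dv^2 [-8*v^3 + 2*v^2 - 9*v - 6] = 4 - 48*v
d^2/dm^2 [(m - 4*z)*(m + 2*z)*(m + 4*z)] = 6*m + 4*z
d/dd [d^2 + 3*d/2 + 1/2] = 2*d + 3/2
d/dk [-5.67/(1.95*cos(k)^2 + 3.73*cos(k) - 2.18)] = -(22.113*cos(k) + 21.1491)*sin(k)/(1.95*cos(k)^2 + 3.73*cos(k) - 2.18)^2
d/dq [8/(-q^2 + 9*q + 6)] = 8*(2*q - 9)/(-q^2 + 9*q + 6)^2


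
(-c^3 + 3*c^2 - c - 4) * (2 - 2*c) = 2*c^4 - 8*c^3 + 8*c^2 + 6*c - 8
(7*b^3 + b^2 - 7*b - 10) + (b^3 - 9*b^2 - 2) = 8*b^3 - 8*b^2 - 7*b - 12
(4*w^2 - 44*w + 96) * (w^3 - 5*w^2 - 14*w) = 4*w^5 - 64*w^4 + 260*w^3 + 136*w^2 - 1344*w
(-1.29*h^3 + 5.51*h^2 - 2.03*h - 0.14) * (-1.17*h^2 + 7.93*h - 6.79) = 1.5093*h^5 - 16.6764*h^4 + 54.8285*h^3 - 53.347*h^2 + 12.6735*h + 0.9506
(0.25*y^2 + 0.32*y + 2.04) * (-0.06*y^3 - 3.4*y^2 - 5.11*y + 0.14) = -0.015*y^5 - 0.8692*y^4 - 2.4879*y^3 - 8.5362*y^2 - 10.3796*y + 0.2856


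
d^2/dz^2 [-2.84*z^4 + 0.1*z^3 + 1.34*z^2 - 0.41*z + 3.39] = -34.08*z^2 + 0.6*z + 2.68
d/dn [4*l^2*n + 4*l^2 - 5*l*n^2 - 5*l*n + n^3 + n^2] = 4*l^2 - 10*l*n - 5*l + 3*n^2 + 2*n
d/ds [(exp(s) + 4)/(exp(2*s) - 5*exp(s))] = (-exp(2*s) - 8*exp(s) + 20)*exp(-s)/(exp(2*s) - 10*exp(s) + 25)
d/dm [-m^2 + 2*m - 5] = 2 - 2*m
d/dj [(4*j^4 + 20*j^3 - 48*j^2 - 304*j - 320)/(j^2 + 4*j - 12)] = 4*(2*j^5 + 17*j^4 - 8*j^3 - 152*j^2 + 448*j + 1232)/(j^4 + 8*j^3 - 8*j^2 - 96*j + 144)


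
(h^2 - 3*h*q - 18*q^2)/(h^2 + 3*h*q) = (h - 6*q)/h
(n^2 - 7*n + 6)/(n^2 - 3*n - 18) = (n - 1)/(n + 3)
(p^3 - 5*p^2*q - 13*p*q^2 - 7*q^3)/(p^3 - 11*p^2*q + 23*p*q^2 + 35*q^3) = (p + q)/(p - 5*q)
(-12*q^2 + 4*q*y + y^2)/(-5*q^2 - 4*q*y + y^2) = (12*q^2 - 4*q*y - y^2)/(5*q^2 + 4*q*y - y^2)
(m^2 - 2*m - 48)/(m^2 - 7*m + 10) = (m^2 - 2*m - 48)/(m^2 - 7*m + 10)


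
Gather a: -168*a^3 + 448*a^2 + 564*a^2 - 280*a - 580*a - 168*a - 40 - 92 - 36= -168*a^3 + 1012*a^2 - 1028*a - 168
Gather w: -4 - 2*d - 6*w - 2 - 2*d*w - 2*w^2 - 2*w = -2*d - 2*w^2 + w*(-2*d - 8) - 6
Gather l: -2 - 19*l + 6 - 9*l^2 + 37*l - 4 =-9*l^2 + 18*l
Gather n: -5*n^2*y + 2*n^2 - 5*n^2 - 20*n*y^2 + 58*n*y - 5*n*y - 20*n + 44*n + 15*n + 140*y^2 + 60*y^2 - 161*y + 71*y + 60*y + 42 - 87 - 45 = n^2*(-5*y - 3) + n*(-20*y^2 + 53*y + 39) + 200*y^2 - 30*y - 90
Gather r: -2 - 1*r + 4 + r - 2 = 0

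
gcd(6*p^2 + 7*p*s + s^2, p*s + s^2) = p + s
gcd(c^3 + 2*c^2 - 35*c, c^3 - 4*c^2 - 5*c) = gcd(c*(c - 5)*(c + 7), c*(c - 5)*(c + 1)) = c^2 - 5*c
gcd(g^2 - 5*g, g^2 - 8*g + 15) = g - 5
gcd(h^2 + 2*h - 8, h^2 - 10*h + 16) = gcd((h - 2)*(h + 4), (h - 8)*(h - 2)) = h - 2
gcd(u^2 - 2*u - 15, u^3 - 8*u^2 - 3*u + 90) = u^2 - 2*u - 15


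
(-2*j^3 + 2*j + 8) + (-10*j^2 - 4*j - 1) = -2*j^3 - 10*j^2 - 2*j + 7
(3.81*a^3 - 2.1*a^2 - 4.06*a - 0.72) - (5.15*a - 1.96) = 3.81*a^3 - 2.1*a^2 - 9.21*a + 1.24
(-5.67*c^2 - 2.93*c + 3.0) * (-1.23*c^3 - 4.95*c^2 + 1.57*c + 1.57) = 6.9741*c^5 + 31.6704*c^4 + 1.9116*c^3 - 28.352*c^2 + 0.1099*c + 4.71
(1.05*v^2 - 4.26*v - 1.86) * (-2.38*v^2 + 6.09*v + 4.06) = -2.499*v^4 + 16.5333*v^3 - 17.2536*v^2 - 28.623*v - 7.5516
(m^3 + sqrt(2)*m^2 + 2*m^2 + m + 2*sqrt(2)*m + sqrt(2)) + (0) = m^3 + sqrt(2)*m^2 + 2*m^2 + m + 2*sqrt(2)*m + sqrt(2)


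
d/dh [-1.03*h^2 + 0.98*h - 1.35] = 0.98 - 2.06*h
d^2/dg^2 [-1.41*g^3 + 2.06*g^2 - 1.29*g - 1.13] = 4.12 - 8.46*g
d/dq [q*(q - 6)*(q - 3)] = 3*q^2 - 18*q + 18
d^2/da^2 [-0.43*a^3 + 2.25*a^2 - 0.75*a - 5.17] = 4.5 - 2.58*a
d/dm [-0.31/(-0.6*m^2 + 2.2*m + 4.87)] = (0.682 - 0.372*m)/(-0.6*m^2 + 2.2*m + 4.87)^2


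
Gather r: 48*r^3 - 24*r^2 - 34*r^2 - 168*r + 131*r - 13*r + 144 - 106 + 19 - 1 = 48*r^3 - 58*r^2 - 50*r + 56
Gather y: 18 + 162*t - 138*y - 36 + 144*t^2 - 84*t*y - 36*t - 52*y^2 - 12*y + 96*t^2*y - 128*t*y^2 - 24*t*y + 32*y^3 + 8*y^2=144*t^2 + 126*t + 32*y^3 + y^2*(-128*t - 44) + y*(96*t^2 - 108*t - 150) - 18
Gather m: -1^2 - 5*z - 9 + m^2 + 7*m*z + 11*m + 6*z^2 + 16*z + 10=m^2 + m*(7*z + 11) + 6*z^2 + 11*z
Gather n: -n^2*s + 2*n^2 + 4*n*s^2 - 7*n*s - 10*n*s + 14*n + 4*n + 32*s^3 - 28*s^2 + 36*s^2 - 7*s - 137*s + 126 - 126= n^2*(2 - s) + n*(4*s^2 - 17*s + 18) + 32*s^3 + 8*s^2 - 144*s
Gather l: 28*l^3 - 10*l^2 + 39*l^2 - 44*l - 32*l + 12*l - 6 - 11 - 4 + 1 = 28*l^3 + 29*l^2 - 64*l - 20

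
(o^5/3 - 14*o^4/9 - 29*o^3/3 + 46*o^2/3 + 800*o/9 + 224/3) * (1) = o^5/3 - 14*o^4/9 - 29*o^3/3 + 46*o^2/3 + 800*o/9 + 224/3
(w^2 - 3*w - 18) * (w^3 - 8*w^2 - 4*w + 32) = w^5 - 11*w^4 + 2*w^3 + 188*w^2 - 24*w - 576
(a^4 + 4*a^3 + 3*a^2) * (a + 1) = a^5 + 5*a^4 + 7*a^3 + 3*a^2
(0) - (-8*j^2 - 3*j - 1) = 8*j^2 + 3*j + 1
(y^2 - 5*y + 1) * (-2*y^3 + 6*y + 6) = -2*y^5 + 10*y^4 + 4*y^3 - 24*y^2 - 24*y + 6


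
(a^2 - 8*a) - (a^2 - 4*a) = -4*a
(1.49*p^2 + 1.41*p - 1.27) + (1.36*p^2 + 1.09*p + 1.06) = 2.85*p^2 + 2.5*p - 0.21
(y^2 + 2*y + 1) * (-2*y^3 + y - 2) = -2*y^5 - 4*y^4 - y^3 - 3*y - 2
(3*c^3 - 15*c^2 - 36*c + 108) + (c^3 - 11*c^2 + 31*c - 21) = 4*c^3 - 26*c^2 - 5*c + 87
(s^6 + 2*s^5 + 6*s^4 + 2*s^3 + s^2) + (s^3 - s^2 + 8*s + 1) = s^6 + 2*s^5 + 6*s^4 + 3*s^3 + 8*s + 1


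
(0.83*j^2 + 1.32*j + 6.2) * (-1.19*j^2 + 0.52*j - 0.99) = -0.9877*j^4 - 1.1392*j^3 - 7.5133*j^2 + 1.9172*j - 6.138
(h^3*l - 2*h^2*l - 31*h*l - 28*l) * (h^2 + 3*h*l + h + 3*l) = h^5*l + 3*h^4*l^2 - h^4*l - 3*h^3*l^2 - 33*h^3*l - 99*h^2*l^2 - 59*h^2*l - 177*h*l^2 - 28*h*l - 84*l^2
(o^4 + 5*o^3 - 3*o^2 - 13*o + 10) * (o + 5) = o^5 + 10*o^4 + 22*o^3 - 28*o^2 - 55*o + 50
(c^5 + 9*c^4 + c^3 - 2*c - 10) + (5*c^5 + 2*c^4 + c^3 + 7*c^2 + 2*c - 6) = 6*c^5 + 11*c^4 + 2*c^3 + 7*c^2 - 16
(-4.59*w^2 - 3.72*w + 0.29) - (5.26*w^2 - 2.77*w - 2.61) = -9.85*w^2 - 0.95*w + 2.9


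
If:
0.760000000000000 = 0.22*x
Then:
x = 3.45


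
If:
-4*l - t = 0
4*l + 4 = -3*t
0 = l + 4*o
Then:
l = 1/2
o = -1/8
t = -2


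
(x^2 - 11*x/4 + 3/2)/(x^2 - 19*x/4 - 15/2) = (-4*x^2 + 11*x - 6)/(-4*x^2 + 19*x + 30)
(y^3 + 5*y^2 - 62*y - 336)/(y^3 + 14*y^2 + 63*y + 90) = (y^2 - y - 56)/(y^2 + 8*y + 15)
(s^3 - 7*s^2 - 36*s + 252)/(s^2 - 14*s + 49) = (s^2 - 36)/(s - 7)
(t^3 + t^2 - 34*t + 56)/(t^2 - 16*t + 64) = (t^3 + t^2 - 34*t + 56)/(t^2 - 16*t + 64)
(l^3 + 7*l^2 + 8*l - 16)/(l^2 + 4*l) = l + 3 - 4/l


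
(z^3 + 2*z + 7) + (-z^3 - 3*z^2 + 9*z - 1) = -3*z^2 + 11*z + 6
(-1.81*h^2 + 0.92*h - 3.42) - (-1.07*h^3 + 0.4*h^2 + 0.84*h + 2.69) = 1.07*h^3 - 2.21*h^2 + 0.0800000000000001*h - 6.11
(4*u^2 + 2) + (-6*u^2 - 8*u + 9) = -2*u^2 - 8*u + 11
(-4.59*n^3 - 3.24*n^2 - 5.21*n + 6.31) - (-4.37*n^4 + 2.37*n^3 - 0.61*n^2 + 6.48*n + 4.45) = 4.37*n^4 - 6.96*n^3 - 2.63*n^2 - 11.69*n + 1.86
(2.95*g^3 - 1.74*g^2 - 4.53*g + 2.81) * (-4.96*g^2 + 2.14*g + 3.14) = -14.632*g^5 + 14.9434*g^4 + 28.0082*g^3 - 29.0954*g^2 - 8.2108*g + 8.8234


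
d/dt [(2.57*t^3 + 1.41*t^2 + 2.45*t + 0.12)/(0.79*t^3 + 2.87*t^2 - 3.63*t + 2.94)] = (6.262*t^4 - 22.5292*t^3 + 10.2332*t^2 + 7.602*t + 7.6386)/(0.6241*t^6 + 4.5346*t^5 + 2.5015*t^4 - 16.191*t^3 + 30.0525*t^2 - 21.3444*t + 8.6436)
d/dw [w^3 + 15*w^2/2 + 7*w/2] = 3*w^2 + 15*w + 7/2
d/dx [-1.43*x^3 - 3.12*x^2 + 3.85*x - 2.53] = -4.29*x^2 - 6.24*x + 3.85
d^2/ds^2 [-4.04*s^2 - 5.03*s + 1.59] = -8.08000000000000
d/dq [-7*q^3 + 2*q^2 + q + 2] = -21*q^2 + 4*q + 1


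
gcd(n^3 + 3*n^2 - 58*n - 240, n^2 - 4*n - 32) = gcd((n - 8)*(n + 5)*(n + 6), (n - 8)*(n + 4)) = n - 8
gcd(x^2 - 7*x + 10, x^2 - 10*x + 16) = x - 2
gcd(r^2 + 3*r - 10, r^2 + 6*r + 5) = r + 5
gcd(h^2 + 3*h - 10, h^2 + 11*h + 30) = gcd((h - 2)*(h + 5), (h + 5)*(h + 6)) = h + 5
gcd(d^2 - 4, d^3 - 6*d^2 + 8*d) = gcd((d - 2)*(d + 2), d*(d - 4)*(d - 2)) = d - 2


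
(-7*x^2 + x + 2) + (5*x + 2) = -7*x^2 + 6*x + 4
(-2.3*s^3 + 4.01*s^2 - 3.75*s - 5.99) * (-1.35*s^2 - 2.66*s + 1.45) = 3.105*s^5 + 0.704499999999999*s^4 - 8.9391*s^3 + 23.876*s^2 + 10.4959*s - 8.6855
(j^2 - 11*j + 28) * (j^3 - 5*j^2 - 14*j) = j^5 - 16*j^4 + 69*j^3 + 14*j^2 - 392*j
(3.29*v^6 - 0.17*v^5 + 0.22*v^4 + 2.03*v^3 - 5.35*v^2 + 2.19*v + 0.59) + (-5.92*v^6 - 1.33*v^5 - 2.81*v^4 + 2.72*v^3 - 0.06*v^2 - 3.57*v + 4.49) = -2.63*v^6 - 1.5*v^5 - 2.59*v^4 + 4.75*v^3 - 5.41*v^2 - 1.38*v + 5.08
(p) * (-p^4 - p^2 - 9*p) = -p^5 - p^3 - 9*p^2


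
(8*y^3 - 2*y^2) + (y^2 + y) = 8*y^3 - y^2 + y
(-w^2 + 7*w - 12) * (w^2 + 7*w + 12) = -w^4 + 25*w^2 - 144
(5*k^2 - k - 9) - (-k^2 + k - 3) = 6*k^2 - 2*k - 6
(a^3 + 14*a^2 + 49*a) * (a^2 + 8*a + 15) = a^5 + 22*a^4 + 176*a^3 + 602*a^2 + 735*a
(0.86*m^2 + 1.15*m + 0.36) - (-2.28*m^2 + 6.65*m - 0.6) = 3.14*m^2 - 5.5*m + 0.96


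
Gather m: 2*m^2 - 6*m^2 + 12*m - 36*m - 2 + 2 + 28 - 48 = -4*m^2 - 24*m - 20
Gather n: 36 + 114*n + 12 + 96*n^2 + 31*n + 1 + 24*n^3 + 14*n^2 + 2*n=24*n^3 + 110*n^2 + 147*n + 49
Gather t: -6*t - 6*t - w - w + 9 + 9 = -12*t - 2*w + 18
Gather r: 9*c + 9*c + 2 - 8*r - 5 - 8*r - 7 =18*c - 16*r - 10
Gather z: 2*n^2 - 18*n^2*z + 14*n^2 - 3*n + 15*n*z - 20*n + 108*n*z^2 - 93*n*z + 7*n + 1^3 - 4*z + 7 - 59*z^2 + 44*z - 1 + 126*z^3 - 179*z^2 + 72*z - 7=16*n^2 - 16*n + 126*z^3 + z^2*(108*n - 238) + z*(-18*n^2 - 78*n + 112)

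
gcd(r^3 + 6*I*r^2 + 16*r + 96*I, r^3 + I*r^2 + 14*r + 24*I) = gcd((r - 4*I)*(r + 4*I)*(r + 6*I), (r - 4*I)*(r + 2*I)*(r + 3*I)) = r - 4*I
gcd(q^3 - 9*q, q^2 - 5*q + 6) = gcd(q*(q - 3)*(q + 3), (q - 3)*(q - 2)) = q - 3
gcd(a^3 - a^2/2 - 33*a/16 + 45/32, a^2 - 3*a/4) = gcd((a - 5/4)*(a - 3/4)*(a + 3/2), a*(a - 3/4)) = a - 3/4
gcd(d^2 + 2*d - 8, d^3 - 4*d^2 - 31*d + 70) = d - 2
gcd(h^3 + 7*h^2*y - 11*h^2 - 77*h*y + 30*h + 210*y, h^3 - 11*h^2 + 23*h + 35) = h - 5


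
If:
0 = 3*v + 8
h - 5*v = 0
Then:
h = -40/3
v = -8/3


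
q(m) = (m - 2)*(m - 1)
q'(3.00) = 3.00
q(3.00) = 2.00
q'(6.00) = 9.00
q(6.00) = 20.00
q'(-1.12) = -5.24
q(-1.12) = 6.61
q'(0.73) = -1.54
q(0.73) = 0.34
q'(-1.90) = -6.80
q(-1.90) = 11.31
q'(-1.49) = -5.98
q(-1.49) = 8.69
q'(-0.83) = -4.66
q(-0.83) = 5.18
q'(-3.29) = -9.58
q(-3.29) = 22.69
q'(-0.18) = -3.36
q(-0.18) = 2.57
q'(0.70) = -1.60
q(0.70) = 0.39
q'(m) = 2*m - 3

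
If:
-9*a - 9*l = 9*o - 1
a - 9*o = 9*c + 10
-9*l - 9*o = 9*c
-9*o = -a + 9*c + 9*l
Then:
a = 0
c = -1/9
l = 10/9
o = -1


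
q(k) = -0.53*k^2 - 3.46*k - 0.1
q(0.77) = -3.08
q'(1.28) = -4.82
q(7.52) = -56.09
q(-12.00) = -34.90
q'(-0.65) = -2.77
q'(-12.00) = 9.26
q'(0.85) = -4.36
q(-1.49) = 3.88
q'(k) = -1.06*k - 3.46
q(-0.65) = 1.93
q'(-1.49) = -1.88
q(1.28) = -5.40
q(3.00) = -15.25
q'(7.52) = -11.43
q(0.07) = -0.34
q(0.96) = -3.91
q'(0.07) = -3.53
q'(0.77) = -4.28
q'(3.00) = -6.64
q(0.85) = -3.42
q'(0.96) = -4.48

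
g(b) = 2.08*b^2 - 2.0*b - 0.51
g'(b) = 4.16*b - 2.0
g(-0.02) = -0.47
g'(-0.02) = -2.08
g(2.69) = 9.16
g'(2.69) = 9.19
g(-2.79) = 21.26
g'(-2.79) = -13.61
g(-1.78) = 9.64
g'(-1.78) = -9.40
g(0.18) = -0.80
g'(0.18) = -1.25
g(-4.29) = 46.35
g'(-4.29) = -19.85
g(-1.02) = 3.69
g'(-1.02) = -6.24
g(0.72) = -0.87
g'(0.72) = 1.00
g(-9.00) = 185.97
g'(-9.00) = -39.44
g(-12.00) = 323.01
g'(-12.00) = -51.92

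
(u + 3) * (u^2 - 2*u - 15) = u^3 + u^2 - 21*u - 45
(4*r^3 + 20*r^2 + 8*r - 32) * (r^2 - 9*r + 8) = 4*r^5 - 16*r^4 - 140*r^3 + 56*r^2 + 352*r - 256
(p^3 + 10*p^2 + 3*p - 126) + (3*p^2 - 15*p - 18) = p^3 + 13*p^2 - 12*p - 144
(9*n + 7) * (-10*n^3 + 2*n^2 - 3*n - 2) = -90*n^4 - 52*n^3 - 13*n^2 - 39*n - 14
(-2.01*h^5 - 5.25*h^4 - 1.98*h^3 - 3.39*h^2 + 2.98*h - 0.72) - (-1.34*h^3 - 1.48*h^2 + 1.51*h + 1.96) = -2.01*h^5 - 5.25*h^4 - 0.64*h^3 - 1.91*h^2 + 1.47*h - 2.68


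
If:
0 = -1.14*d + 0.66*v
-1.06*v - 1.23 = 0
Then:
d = -0.67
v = -1.16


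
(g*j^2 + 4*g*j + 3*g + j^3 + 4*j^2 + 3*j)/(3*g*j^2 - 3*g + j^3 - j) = (g*j + 3*g + j^2 + 3*j)/(3*g*j - 3*g + j^2 - j)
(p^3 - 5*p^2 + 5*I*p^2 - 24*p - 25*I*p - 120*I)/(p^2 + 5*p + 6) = (p^2 + p*(-8 + 5*I) - 40*I)/(p + 2)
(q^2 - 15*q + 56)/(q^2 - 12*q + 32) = (q - 7)/(q - 4)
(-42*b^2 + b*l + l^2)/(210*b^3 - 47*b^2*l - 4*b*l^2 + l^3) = -1/(5*b - l)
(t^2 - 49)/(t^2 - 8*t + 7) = (t + 7)/(t - 1)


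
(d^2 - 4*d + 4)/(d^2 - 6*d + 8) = (d - 2)/(d - 4)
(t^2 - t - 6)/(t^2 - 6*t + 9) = (t + 2)/(t - 3)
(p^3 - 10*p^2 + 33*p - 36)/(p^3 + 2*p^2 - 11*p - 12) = (p^2 - 7*p + 12)/(p^2 + 5*p + 4)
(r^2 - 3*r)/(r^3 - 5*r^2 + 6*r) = 1/(r - 2)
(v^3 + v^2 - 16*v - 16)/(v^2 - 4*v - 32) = (v^2 - 3*v - 4)/(v - 8)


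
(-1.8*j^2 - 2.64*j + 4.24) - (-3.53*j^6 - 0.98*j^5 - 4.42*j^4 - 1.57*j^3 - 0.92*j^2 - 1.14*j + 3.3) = 3.53*j^6 + 0.98*j^5 + 4.42*j^4 + 1.57*j^3 - 0.88*j^2 - 1.5*j + 0.94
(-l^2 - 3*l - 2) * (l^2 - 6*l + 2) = -l^4 + 3*l^3 + 14*l^2 + 6*l - 4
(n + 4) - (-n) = 2*n + 4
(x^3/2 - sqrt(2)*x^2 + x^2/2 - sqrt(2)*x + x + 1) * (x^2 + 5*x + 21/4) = x^5/2 - sqrt(2)*x^4 + 3*x^4 - 6*sqrt(2)*x^3 + 49*x^3/8 - 41*sqrt(2)*x^2/4 + 69*x^2/8 - 21*sqrt(2)*x/4 + 41*x/4 + 21/4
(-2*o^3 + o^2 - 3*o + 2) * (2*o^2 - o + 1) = -4*o^5 + 4*o^4 - 9*o^3 + 8*o^2 - 5*o + 2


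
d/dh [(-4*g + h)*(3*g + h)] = -g + 2*h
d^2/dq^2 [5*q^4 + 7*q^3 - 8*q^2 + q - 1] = 60*q^2 + 42*q - 16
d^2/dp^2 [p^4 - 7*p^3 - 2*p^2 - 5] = 12*p^2 - 42*p - 4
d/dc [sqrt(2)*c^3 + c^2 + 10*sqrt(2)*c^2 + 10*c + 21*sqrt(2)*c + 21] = 3*sqrt(2)*c^2 + 2*c + 20*sqrt(2)*c + 10 + 21*sqrt(2)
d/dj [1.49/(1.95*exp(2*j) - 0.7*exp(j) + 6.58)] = (1.043 - 5.811*exp(j))*exp(j)/(1.95*exp(2*j) - 0.7*exp(j) + 6.58)^2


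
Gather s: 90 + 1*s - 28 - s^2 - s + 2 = 64 - s^2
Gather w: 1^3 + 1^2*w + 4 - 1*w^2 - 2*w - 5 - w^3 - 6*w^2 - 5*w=-w^3 - 7*w^2 - 6*w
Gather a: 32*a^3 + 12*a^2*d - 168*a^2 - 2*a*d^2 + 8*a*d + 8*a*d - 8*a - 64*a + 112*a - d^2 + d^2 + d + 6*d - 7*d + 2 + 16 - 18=32*a^3 + a^2*(12*d - 168) + a*(-2*d^2 + 16*d + 40)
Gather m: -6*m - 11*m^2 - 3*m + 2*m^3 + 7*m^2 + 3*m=2*m^3 - 4*m^2 - 6*m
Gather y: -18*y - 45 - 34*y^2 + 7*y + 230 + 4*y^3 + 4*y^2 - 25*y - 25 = 4*y^3 - 30*y^2 - 36*y + 160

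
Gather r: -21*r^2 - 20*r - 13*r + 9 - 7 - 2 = -21*r^2 - 33*r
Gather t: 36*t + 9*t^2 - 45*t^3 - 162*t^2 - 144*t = -45*t^3 - 153*t^2 - 108*t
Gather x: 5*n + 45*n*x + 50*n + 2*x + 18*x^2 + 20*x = 55*n + 18*x^2 + x*(45*n + 22)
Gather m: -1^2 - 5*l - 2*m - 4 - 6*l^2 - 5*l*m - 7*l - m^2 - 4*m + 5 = -6*l^2 - 12*l - m^2 + m*(-5*l - 6)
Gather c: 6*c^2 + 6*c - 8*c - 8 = 6*c^2 - 2*c - 8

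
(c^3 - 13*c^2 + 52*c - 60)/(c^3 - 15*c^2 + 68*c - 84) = (c - 5)/(c - 7)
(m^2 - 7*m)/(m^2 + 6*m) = (m - 7)/(m + 6)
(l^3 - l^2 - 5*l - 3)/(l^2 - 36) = (l^3 - l^2 - 5*l - 3)/(l^2 - 36)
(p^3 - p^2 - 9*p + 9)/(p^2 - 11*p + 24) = (p^2 + 2*p - 3)/(p - 8)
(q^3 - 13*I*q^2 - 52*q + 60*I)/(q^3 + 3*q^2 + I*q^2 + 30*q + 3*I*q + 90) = (q^2 - 8*I*q - 12)/(q^2 + q*(3 + 6*I) + 18*I)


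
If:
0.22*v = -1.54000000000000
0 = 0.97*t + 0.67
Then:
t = -0.69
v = -7.00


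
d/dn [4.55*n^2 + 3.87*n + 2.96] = 9.1*n + 3.87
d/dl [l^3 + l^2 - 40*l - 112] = 3*l^2 + 2*l - 40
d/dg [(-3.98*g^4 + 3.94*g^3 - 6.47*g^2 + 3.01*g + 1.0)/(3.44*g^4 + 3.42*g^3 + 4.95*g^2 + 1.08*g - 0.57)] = (-27.1652*g^6 + 5.11159999999998*g^5 - 2.32799999999999*g^4 - 16.7636*g^3 - 38.8845*g^2 - 2.5242*g - 2.7957)/(11.8336*g^8 + 23.5296*g^7 + 45.7524*g^6 + 41.2884*g^5 + 27.9681*g^4 + 6.7932*g^3 - 4.4766*g^2 - 1.2312*g + 0.3249)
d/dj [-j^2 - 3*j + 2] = -2*j - 3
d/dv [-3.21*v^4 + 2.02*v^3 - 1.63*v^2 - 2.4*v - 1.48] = -12.84*v^3 + 6.06*v^2 - 3.26*v - 2.4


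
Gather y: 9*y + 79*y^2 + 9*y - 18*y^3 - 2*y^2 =-18*y^3 + 77*y^2 + 18*y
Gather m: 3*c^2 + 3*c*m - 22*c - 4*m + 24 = 3*c^2 - 22*c + m*(3*c - 4) + 24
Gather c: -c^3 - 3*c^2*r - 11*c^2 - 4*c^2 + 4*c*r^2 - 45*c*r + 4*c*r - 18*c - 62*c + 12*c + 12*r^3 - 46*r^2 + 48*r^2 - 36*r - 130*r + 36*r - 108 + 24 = -c^3 + c^2*(-3*r - 15) + c*(4*r^2 - 41*r - 68) + 12*r^3 + 2*r^2 - 130*r - 84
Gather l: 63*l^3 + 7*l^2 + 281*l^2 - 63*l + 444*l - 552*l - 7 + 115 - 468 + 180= 63*l^3 + 288*l^2 - 171*l - 180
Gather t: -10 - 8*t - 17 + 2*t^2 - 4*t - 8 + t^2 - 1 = 3*t^2 - 12*t - 36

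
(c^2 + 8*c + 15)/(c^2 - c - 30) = (c + 3)/(c - 6)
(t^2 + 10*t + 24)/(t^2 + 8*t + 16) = (t + 6)/(t + 4)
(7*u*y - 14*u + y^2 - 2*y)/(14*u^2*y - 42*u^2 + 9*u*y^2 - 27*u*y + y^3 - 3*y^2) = (y - 2)/(2*u*y - 6*u + y^2 - 3*y)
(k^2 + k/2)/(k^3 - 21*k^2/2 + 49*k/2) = (2*k + 1)/(2*k^2 - 21*k + 49)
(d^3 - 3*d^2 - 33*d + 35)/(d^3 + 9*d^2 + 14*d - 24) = (d^2 - 2*d - 35)/(d^2 + 10*d + 24)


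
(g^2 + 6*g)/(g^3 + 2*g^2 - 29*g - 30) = g/(g^2 - 4*g - 5)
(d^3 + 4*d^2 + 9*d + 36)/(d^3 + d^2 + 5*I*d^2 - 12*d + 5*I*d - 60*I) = (d^2 + 9)/(d^2 + d*(-3 + 5*I) - 15*I)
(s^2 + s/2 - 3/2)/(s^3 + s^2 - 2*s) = (s + 3/2)/(s*(s + 2))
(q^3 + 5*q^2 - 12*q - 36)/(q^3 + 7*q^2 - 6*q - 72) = (q + 2)/(q + 4)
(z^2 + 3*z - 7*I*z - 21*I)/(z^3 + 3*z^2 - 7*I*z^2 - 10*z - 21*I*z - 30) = (z - 7*I)/(z^2 - 7*I*z - 10)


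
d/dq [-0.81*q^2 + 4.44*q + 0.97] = 4.44 - 1.62*q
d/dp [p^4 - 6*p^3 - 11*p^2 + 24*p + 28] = 4*p^3 - 18*p^2 - 22*p + 24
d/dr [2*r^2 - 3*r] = 4*r - 3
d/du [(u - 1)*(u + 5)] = 2*u + 4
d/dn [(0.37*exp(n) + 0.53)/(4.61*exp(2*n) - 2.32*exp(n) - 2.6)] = (-1.7057*exp(2*n) - 4.8866*exp(n) + 0.2676)*exp(n)/(21.2521*exp(4*n) - 21.3904*exp(3*n) - 18.5896*exp(2*n) + 12.064*exp(n) + 6.76)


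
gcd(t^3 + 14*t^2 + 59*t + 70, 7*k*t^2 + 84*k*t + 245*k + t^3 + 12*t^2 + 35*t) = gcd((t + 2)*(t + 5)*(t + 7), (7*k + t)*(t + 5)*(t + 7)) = t^2 + 12*t + 35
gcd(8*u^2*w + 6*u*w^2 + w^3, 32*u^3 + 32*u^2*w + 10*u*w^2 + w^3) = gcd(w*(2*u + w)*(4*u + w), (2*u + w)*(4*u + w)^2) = 8*u^2 + 6*u*w + w^2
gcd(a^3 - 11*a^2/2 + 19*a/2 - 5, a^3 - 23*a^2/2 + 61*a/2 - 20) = a^2 - 7*a/2 + 5/2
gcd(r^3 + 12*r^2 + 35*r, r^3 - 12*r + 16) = 1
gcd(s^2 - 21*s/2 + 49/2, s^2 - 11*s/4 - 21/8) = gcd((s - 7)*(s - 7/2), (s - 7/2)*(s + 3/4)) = s - 7/2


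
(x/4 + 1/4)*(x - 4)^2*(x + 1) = x^4/4 - 3*x^3/2 + x^2/4 + 6*x + 4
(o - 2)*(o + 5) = o^2 + 3*o - 10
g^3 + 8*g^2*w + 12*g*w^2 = g*(g + 2*w)*(g + 6*w)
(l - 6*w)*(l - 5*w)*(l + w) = l^3 - 10*l^2*w + 19*l*w^2 + 30*w^3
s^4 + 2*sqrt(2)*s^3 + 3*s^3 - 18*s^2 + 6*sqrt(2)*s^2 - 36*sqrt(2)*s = s*(s - 3)*(s + 6)*(s + 2*sqrt(2))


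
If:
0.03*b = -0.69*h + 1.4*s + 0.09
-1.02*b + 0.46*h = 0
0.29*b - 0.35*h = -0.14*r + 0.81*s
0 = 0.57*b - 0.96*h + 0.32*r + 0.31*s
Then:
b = 0.07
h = 0.16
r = 0.33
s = 0.01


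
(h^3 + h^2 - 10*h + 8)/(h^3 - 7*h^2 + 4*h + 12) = (h^2 + 3*h - 4)/(h^2 - 5*h - 6)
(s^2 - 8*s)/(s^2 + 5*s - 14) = s*(s - 8)/(s^2 + 5*s - 14)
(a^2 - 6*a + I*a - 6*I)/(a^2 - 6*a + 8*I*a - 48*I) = (a + I)/(a + 8*I)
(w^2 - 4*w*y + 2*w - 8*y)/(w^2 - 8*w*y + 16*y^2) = (-w - 2)/(-w + 4*y)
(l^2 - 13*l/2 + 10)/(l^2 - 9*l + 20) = (l - 5/2)/(l - 5)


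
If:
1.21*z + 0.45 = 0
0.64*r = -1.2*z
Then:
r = 0.70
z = -0.37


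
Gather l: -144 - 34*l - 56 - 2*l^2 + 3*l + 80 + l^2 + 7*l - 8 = -l^2 - 24*l - 128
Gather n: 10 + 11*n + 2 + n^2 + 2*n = n^2 + 13*n + 12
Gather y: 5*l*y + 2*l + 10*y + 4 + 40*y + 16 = 2*l + y*(5*l + 50) + 20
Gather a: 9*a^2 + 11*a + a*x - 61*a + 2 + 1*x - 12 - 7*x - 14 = 9*a^2 + a*(x - 50) - 6*x - 24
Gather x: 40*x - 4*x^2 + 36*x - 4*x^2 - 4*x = -8*x^2 + 72*x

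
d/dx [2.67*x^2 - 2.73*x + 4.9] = 5.34*x - 2.73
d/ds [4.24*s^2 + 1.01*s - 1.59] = 8.48*s + 1.01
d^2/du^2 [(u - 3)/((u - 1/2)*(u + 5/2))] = 32*(4*u^3 - 36*u^2 - 57*u - 53)/(64*u^6 + 384*u^5 + 528*u^4 - 448*u^3 - 660*u^2 + 600*u - 125)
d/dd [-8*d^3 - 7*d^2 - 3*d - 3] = -24*d^2 - 14*d - 3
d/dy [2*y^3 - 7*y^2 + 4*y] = 6*y^2 - 14*y + 4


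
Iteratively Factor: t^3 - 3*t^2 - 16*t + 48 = (t - 4)*(t^2 + t - 12) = (t - 4)*(t - 3)*(t + 4)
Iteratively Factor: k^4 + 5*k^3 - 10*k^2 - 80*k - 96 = (k - 4)*(k^3 + 9*k^2 + 26*k + 24) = (k - 4)*(k + 2)*(k^2 + 7*k + 12) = (k - 4)*(k + 2)*(k + 4)*(k + 3)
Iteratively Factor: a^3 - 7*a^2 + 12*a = (a - 3)*(a^2 - 4*a) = a*(a - 3)*(a - 4)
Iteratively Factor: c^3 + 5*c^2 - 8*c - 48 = (c + 4)*(c^2 + c - 12) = (c + 4)^2*(c - 3)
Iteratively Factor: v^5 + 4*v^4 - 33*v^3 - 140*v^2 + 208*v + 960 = (v + 4)*(v^4 - 33*v^2 - 8*v + 240) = (v - 5)*(v + 4)*(v^3 + 5*v^2 - 8*v - 48) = (v - 5)*(v - 3)*(v + 4)*(v^2 + 8*v + 16) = (v - 5)*(v - 3)*(v + 4)^2*(v + 4)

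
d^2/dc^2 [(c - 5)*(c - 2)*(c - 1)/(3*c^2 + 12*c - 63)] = 4*(43*c^3 - 393*c^2 + 1137*c - 1235)/(3*(c^6 + 12*c^5 - 15*c^4 - 440*c^3 + 315*c^2 + 5292*c - 9261))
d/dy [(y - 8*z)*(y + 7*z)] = 2*y - z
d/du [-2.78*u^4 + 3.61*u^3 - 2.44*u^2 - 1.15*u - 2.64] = -11.12*u^3 + 10.83*u^2 - 4.88*u - 1.15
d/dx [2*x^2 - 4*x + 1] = 4*x - 4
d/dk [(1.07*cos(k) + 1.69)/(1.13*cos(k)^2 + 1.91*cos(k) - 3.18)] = (1.2091*cos(k)^2 + 3.8194*cos(k) + 6.6305)*sin(k)/(1.2769*cos(k)^4 + 4.3166*cos(k)^3 - 3.5387*cos(k)^2 - 12.1476*cos(k) + 10.1124)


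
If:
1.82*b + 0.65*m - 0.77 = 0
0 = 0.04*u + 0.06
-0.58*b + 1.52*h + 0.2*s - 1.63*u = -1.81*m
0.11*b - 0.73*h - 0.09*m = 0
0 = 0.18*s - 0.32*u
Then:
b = 0.78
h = 0.24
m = -1.01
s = -2.67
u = -1.50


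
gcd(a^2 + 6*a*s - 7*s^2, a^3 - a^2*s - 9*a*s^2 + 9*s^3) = -a + s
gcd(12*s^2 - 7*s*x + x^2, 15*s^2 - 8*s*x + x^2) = -3*s + x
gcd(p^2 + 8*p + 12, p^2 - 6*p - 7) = 1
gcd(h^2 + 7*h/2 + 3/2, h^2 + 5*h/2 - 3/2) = h + 3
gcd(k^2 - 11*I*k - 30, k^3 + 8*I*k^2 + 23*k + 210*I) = k - 5*I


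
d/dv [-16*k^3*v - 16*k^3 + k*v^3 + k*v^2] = k*(-16*k^2 + 3*v^2 + 2*v)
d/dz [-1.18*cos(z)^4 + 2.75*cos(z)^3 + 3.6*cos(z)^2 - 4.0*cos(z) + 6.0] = (4.72*cos(z)^3 - 8.25*cos(z)^2 - 7.2*cos(z) + 4.0)*sin(z)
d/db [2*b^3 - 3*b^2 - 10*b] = 6*b^2 - 6*b - 10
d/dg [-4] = 0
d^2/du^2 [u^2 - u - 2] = 2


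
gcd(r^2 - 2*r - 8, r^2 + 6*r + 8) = r + 2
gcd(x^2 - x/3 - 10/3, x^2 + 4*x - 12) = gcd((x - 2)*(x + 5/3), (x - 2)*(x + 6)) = x - 2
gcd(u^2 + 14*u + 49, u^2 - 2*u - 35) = 1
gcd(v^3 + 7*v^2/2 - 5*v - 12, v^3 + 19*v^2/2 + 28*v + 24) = v^2 + 11*v/2 + 6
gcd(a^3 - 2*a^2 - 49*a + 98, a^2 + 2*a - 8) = a - 2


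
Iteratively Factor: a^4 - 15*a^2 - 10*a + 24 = (a + 2)*(a^3 - 2*a^2 - 11*a + 12) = (a - 4)*(a + 2)*(a^2 + 2*a - 3) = (a - 4)*(a - 1)*(a + 2)*(a + 3)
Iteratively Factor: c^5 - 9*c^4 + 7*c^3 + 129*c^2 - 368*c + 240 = (c - 1)*(c^4 - 8*c^3 - c^2 + 128*c - 240) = (c - 4)*(c - 1)*(c^3 - 4*c^2 - 17*c + 60) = (c - 4)*(c - 3)*(c - 1)*(c^2 - c - 20) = (c - 5)*(c - 4)*(c - 3)*(c - 1)*(c + 4)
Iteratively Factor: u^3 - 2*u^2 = (u)*(u^2 - 2*u) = u*(u - 2)*(u)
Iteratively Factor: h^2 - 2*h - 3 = (h + 1)*(h - 3)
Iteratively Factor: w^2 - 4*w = (w)*(w - 4)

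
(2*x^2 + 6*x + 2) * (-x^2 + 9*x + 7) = -2*x^4 + 12*x^3 + 66*x^2 + 60*x + 14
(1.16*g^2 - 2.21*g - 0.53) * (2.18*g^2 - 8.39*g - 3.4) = 2.5288*g^4 - 14.5502*g^3 + 13.4425*g^2 + 11.9607*g + 1.802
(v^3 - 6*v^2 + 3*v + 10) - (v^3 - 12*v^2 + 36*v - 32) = 6*v^2 - 33*v + 42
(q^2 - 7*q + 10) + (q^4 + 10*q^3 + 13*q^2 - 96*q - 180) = q^4 + 10*q^3 + 14*q^2 - 103*q - 170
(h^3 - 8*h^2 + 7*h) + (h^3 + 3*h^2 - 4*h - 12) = 2*h^3 - 5*h^2 + 3*h - 12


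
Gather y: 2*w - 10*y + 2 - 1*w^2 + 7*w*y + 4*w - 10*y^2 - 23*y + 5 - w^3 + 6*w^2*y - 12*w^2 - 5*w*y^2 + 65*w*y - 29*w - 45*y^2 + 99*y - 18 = -w^3 - 13*w^2 - 23*w + y^2*(-5*w - 55) + y*(6*w^2 + 72*w + 66) - 11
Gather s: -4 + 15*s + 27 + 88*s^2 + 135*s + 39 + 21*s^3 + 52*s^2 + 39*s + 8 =21*s^3 + 140*s^2 + 189*s + 70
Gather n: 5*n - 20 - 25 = 5*n - 45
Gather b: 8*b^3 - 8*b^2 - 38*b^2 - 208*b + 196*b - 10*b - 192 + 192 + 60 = 8*b^3 - 46*b^2 - 22*b + 60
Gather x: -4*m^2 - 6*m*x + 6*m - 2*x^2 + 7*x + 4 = -4*m^2 + 6*m - 2*x^2 + x*(7 - 6*m) + 4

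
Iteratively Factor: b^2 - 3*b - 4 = (b + 1)*(b - 4)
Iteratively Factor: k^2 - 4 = (k + 2)*(k - 2)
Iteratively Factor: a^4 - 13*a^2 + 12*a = (a - 3)*(a^3 + 3*a^2 - 4*a) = a*(a - 3)*(a^2 + 3*a - 4) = a*(a - 3)*(a - 1)*(a + 4)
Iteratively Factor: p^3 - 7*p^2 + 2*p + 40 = (p - 5)*(p^2 - 2*p - 8) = (p - 5)*(p - 4)*(p + 2)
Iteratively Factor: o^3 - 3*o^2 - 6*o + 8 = (o - 1)*(o^2 - 2*o - 8) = (o - 1)*(o + 2)*(o - 4)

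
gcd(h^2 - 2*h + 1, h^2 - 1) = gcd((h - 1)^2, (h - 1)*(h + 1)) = h - 1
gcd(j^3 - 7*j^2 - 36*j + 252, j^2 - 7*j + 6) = j - 6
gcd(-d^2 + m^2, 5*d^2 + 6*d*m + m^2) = d + m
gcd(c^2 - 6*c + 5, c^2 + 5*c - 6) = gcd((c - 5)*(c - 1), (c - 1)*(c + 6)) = c - 1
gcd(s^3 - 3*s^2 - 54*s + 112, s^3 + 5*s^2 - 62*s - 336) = s^2 - s - 56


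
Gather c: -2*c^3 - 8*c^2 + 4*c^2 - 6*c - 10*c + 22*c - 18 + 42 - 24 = -2*c^3 - 4*c^2 + 6*c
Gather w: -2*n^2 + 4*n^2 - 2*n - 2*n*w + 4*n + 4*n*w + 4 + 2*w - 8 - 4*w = 2*n^2 + 2*n + w*(2*n - 2) - 4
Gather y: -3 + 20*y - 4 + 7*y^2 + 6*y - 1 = 7*y^2 + 26*y - 8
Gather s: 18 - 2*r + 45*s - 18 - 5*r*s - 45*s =-5*r*s - 2*r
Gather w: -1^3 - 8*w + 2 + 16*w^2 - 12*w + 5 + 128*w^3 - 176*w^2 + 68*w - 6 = 128*w^3 - 160*w^2 + 48*w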